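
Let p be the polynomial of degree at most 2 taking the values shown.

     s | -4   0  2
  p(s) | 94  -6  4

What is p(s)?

Write p(s) = as^2 + bs + c. Substituting each data point gives a linear system:
  16a - 4b + c = 94
  c = -6
  4a + 2b + c = 4
Solving the system yields a = 5, b = -5, c = -6.
So p(s) = 5s^2 - 5s - 6.
Check: p(2) = 4. ✓

p(s) = 5s^2 - 5s - 6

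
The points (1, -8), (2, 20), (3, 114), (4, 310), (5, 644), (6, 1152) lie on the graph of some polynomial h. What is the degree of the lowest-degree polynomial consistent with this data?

3

Forward differences of the values at s = 1, 2, 3, 4, 5, 6:
  h  : -8  20  114  310  644  1152
  Δ  : 28  94  196  334  508
  Δ^2: 66  102  138  174
  Δ^3: 36  36  36
  Δ^4: 0  0
  Δ^5: 0
The third differences are constant (36) and nonzero, while all higher differences vanish, so the minimal degree is 3.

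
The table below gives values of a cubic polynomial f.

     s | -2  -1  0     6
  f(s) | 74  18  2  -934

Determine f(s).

f(s) = -5s^3 + 5s^2 - 6s + 2

Using the Lagrange interpolation formula with nodes -2, -1, 0, 6:
  L_0(s) = (s + 1)s(s - 6) / -16
  L_1(s) = (s + 2)s(s - 6) / 7
  L_2(s) = (s + 2)(s + 1)(s - 6) / -12
  L_3(s) = (s + 2)(s + 1)s / 336
Then f(s) = 74·L_0(s) + 18·L_1(s) + 2·L_2(s) - 934·L_3(s).
Expanding and collecting terms gives f(s) = -5s^3 + 5s^2 - 6s + 2.
Check: f(-1) = 18. ✓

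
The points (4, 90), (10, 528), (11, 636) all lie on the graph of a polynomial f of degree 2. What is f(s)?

f(s) = 5s^2 + 3s - 2

Write f(s) = as^2 + bs + c. Substituting each data point gives a linear system:
  16a + 4b + c = 90
  100a + 10b + c = 528
  121a + 11b + c = 636
Solving the system yields a = 5, b = 3, c = -2.
So f(s) = 5s^2 + 3s - 2.
Check: f(10) = 528. ✓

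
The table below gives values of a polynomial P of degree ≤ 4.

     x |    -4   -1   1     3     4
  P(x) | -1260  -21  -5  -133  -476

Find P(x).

P(x) = -3x^4 + 6x^3 - 6x^2 + 2x - 4

Using the Lagrange interpolation formula with nodes -4, -1, 1, 3, 4:
  L_0(x) = (x + 1)(x - 1)(x - 3)(x - 4) / 840
  L_1(x) = (x + 4)(x - 1)(x - 3)(x - 4) / -120
  L_2(x) = (x + 4)(x + 1)(x - 3)(x - 4) / 60
  L_3(x) = (x + 4)(x + 1)(x - 1)(x - 4) / -56
  L_4(x) = (x + 4)(x + 1)(x - 1)(x - 3) / 120
Then P(x) = -1260·L_0(x) - 21·L_1(x) - 5·L_2(x) - 133·L_3(x) - 476·L_4(x).
Expanding and collecting terms gives P(x) = -3x^4 + 6x^3 - 6x^2 + 2x - 4.
Check: P(-1) = -21. ✓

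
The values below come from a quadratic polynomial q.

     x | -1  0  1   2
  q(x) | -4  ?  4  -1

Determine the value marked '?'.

On equispaced nodes a degree-2 polynomial has vanishing third forward difference, so
  - q(-1) + 3·q(0) - 3·q(1) + q(2) = 0.
Substituting the known values and solving for q(0):
  3·q(0) = 9
  q(0) = 3.

3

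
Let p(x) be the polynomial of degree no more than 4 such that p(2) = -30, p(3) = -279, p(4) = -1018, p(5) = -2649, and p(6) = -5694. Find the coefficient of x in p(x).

4

Write p(x) = ax^4 + bx^3 + cx^2 + dx + e. Substituting each data point gives a linear system:
  16a + 8b + 4c + 2d + e = -30
  81a + 27b + 9c + 3d + e = -279
  256a + 64b + 16c + 4d + e = -1018
  625a + 125b + 25c + 5d + e = -2649
  1296a + 216b + 36c + 6d + e = -5694
Solving the system yields a = -5, b = 3, c = 3, d = 4, e = 6.
So p(x) = -5x^4 + 3x^3 + 3x^2 + 4x + 6.
The coefficient of x is 4.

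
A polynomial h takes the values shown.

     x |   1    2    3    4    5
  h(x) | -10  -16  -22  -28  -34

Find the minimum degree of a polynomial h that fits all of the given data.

1

Forward differences of the values at x = 1, 2, 3, 4, 5:
  h  : -10  -16  -22  -28  -34
  Δ  : -6  -6  -6  -6
  Δ^2: 0  0  0
  Δ^3: 0  0
  Δ^4: 0
The first differences are constant (-6) and nonzero, while all higher differences vanish, so the minimal degree is 1.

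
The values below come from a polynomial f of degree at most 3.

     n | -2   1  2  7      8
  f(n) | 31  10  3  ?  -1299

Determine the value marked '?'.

The 4 known points determine the degree-3 polynomial uniquely.
Write f(n) = an^3 + bn^2 + cn + d. Substituting each data point gives a linear system:
  -8a + 4b - 2c + d = 31
  a + b + c + d = 10
  8a + 4b + 2c + d = 3
  512a + 64b + 8c + d = -1299
Solving the system yields a = -3, b = 3, c = 5, d = 5.
So f(n) = -3n³ + 3n² + 5n + 5.
Then f(7) = -842.

-842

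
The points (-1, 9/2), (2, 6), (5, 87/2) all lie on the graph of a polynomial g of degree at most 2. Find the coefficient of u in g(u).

-3/2

Write g(u) = au^2 + bu + c. Substituting each data point gives a linear system:
  a - b + c = 9/2
  4a + 2b + c = 6
  25a + 5b + c = 87/2
Solving the system yields a = 2, b = -3/2, c = 1.
So g(u) = 2u^2 - (3/2)u + 1.
The coefficient of u is -3/2.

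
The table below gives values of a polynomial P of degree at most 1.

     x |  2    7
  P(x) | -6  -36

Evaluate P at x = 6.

Write P(x) = ax + b. Substituting each data point gives a linear system:
  2a + b = -6
  7a + b = -36
Solving the system yields a = -6, b = 6.
So P(x) = -6x + 6.
Then P(6) = -30.

-30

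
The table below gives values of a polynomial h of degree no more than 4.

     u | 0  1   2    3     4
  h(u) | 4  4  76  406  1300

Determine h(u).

Write h(u) = au^4 + bu^3 + cu^2 + du + e. Substituting each data point gives a linear system:
  e = 4
  a + b + c + d + e = 4
  16a + 8b + 4c + 2d + e = 76
  81a + 27b + 9c + 3d + e = 406
  256a + 64b + 16c + 4d + e = 1300
Solving the system yields a = 5, b = 1, c = -2, d = -4, e = 4.
So h(u) = 5u⁴ + u³ - 2u² - 4u + 4.
Check: h(4) = 1300. ✓

h(u) = 5u^4 + u^3 - 2u^2 - 4u + 4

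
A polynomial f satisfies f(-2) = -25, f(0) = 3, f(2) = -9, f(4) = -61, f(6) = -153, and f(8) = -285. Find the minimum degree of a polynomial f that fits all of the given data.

Forward differences of the values at x = -2, 0, 2, 4, 6, 8:
  f  : -25  3  -9  -61  -153  -285
  Δ  : 28  -12  -52  -92  -132
  Δ^2: -40  -40  -40  -40
  Δ^3: 0  0  0
  Δ^4: 0  0
  Δ^5: 0
The second differences are constant (-40) and nonzero, while all higher differences vanish, so the minimal degree is 2.

2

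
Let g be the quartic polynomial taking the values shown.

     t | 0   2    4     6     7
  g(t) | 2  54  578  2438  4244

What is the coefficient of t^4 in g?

1

Write g(t) = at^4 + bt^3 + ct^2 + dt + e. Substituting each data point gives a linear system:
  e = 2
  16a + 8b + 4c + 2d + e = 54
  256a + 64b + 16c + 4d + e = 578
  1296a + 216b + 36c + 6d + e = 2438
  2401a + 343b + 49c + 7d + e = 4244
Solving the system yields a = 1, b = 6, c = -5, d = 4, e = 2.
So g(t) = t⁴ + 6t³ - 5t² + 4t + 2.
The leading coefficient is 1.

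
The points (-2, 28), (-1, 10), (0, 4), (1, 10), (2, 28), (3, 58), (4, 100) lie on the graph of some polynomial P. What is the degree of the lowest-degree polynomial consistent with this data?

2

Forward differences of the values at x = -2, -1, 0, 1, 2, 3, 4:
  P  : 28  10  4  10  28  58  100
  Δ  : -18  -6  6  18  30  42
  Δ^2: 12  12  12  12  12
  Δ^3: 0  0  0  0
  Δ^4: 0  0  0
  Δ^5: 0  0
  Δ^6: 0
The second differences are constant (12) and nonzero, while all higher differences vanish, so the minimal degree is 2.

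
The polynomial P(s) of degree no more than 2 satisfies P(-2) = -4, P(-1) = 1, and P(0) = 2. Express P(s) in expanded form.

Write P(s) = as^2 + bs + c. Substituting each data point gives a linear system:
  4a - 2b + c = -4
  a - b + c = 1
  c = 2
Solving the system yields a = -2, b = -1, c = 2.
So P(s) = -2s² - s + 2.
Check: P(0) = 2. ✓

P(s) = -2s^2 - s + 2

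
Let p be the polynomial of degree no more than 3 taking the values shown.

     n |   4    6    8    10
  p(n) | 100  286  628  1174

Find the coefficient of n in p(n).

Write p(n) = an^3 + bn^2 + cn + d. Substituting each data point gives a linear system:
  64a + 16b + 4c + d = 100
  216a + 36b + 6c + d = 286
  512a + 64b + 8c + d = 628
  1000a + 100b + 10c + d = 1174
Solving the system yields a = 1, b = 3/2, c = 2, d = 4.
So p(n) = n^3 + (3/2)n^2 + 2n + 4.
The coefficient of n is 2.

2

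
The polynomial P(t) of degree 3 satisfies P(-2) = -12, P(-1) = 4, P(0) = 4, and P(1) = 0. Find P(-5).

Write P(t) = at^3 + bt^2 + ct + d. Substituting each data point gives a linear system:
  -8a + 4b - 2c + d = -12
  -a + b - c + d = 4
  d = 4
  a + b + c + d = 0
Solving the system yields a = 2, b = -2, c = -4, d = 4.
So P(t) = 2t^3 - 2t^2 - 4t + 4.
Then P(-5) = -276.

-276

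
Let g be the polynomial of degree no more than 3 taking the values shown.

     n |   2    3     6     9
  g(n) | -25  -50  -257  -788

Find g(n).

Using the Lagrange interpolation formula with nodes 2, 3, 6, 9:
  L_0(n) = (n - 3)(n - 6)(n - 9) / -28
  L_1(n) = (n - 2)(n - 6)(n - 9) / 18
  L_2(n) = (n - 2)(n - 3)(n - 9) / -36
  L_3(n) = (n - 2)(n - 3)(n - 6) / 126
Then g(n) = -25·L_0(n) - 50·L_1(n) - 257·L_2(n) - 788·L_3(n).
Expanding and collecting terms gives g(n) = -n³ - 6n - 5.
Check: g(9) = -788. ✓

g(n) = -n^3 - 6n - 5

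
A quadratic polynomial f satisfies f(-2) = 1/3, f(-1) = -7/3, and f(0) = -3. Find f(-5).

61/3

Forward differences of the values at t = -2, -1, 0:
  f  : 1/3  -7/3  -3
  Δ  : -8/3  -2/3
  Δ^2: 2
The second differences are constant, confirming degree 2.
Interpolating (Newton forward form) and evaluating at t = -5 gives f(-5) = 61/3.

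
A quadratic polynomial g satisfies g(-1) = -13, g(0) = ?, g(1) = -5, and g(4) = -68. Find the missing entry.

The 3 known points determine the degree-2 polynomial uniquely.
Write g(s) = as^2 + bs + c. Substituting each data point gives a linear system:
  a - b + c = -13
  a + b + c = -5
  16a + 4b + c = -68
Solving the system yields a = -5, b = 4, c = -4.
So g(s) = -5s² + 4s - 4.
Then g(0) = -4.

-4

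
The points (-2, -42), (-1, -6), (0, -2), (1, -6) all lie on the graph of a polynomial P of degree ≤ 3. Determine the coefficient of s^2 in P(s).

-4

Write P(s) = as^3 + bs^2 + cs + d. Substituting each data point gives a linear system:
  -8a + 4b - 2c + d = -42
  -a + b - c + d = -6
  d = -2
  a + b + c + d = -6
Solving the system yields a = 4, b = -4, c = -4, d = -2.
So P(s) = 4s^3 - 4s^2 - 4s - 2.
The coefficient of s^2 is -4.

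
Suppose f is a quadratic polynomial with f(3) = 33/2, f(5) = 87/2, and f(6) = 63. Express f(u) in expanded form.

Write f(u) = au^2 + bu + c. Substituting each data point gives a linear system:
  9a + 3b + c = 33/2
  25a + 5b + c = 87/2
  36a + 6b + c = 63
Solving the system yields a = 2, b = -5/2, c = 6.
So f(u) = 2u^2 - (5/2)u + 6.
Check: f(5) = 87/2. ✓

f(u) = 2u^2 - (5/2)u + 6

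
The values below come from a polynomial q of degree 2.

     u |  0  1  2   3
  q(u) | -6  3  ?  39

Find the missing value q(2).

On equispaced nodes a degree-2 polynomial has vanishing third forward difference, so
  - q(0) + 3·q(1) - 3·q(2) + q(3) = 0.
Substituting the known values and solving for q(2):
  -3·q(2) = -54
  q(2) = 18.

18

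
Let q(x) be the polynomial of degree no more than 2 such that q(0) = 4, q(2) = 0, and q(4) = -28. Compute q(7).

Using the Lagrange interpolation formula with nodes 0, 2, 4:
  L_0(x) = (x - 2)(x - 4) / 8
  L_1(x) = x(x - 4) / -4
  L_2(x) = x(x - 2) / 8
Then q(x) = 4·L_0(x) + 0·L_1(x) - 28·L_2(x).
Expanding and collecting terms gives q(x) = -3x^2 + 4x + 4.
Evaluating at x = 7: q(7) = -115.

-115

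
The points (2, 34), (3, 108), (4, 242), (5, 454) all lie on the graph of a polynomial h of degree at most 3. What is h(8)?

Forward differences of the values at u = 2, 3, 4, 5:
  h  : 34  108  242  454
  Δ  : 74  134  212
  Δ^2: 60  78
  Δ^3: 18
The third differences are constant, confirming degree 3.
Interpolating (Newton forward form) and evaluating at u = 8 gives h(8) = 1738.

1738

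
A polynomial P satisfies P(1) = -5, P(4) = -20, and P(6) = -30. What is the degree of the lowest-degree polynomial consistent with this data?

1

Divided differences on the nodes 1, 4, 6:
  order 0: -5  -20  -30
  order 1: -5  -5
  order 2: 0
The order-1 divided differences are all -5 (nonzero) and every higher order vanishes, so the data lies on a polynomial of degree exactly 1.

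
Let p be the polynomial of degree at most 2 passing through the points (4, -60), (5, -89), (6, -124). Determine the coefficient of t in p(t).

Write p(t) = at^2 + bt + c. Substituting each data point gives a linear system:
  16a + 4b + c = -60
  25a + 5b + c = -89
  36a + 6b + c = -124
Solving the system yields a = -3, b = -2, c = -4.
So p(t) = -3t² - 2t - 4.
The coefficient of t is -2.

-2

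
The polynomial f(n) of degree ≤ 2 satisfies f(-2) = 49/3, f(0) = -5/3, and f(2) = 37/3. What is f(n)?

Using the Lagrange interpolation formula with nodes -2, 0, 2:
  L_0(n) = n(n - 2) / 8
  L_1(n) = (n + 2)(n - 2) / -4
  L_2(n) = (n + 2)n / 8
Then f(n) = 49/3·L_0(n) - 5/3·L_1(n) + 37/3·L_2(n).
Expanding and collecting terms gives f(n) = 4n² - n - 5/3.
Check: f(-2) = 49/3. ✓

f(n) = 4n^2 - n - 5/3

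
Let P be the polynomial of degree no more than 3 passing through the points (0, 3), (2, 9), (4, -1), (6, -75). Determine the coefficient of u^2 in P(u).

Write P(u) = au^3 + bu^2 + cu + d. Substituting each data point gives a linear system:
  d = 3
  8a + 4b + 2c + d = 9
  64a + 16b + 4c + d = -1
  216a + 36b + 6c + d = -75
Solving the system yields a = -1, b = 4, c = -1, d = 3.
So P(u) = -u³ + 4u² - u + 3.
The coefficient of u^2 is 4.

4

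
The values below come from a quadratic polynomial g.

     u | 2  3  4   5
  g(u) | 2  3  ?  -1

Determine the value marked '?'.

The 3 known points determine the degree-2 polynomial uniquely.
Write g(u) = au^2 + bu + c. Substituting each data point gives a linear system:
  4a + 2b + c = 2
  9a + 3b + c = 3
  25a + 5b + c = -1
Solving the system yields a = -1, b = 6, c = -6.
So g(u) = -u² + 6u - 6.
Then g(4) = 2.

2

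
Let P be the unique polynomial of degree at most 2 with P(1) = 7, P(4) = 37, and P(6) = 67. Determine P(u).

Using the Lagrange interpolation formula with nodes 1, 4, 6:
  L_0(u) = (u - 4)(u - 6) / 15
  L_1(u) = (u - 1)(u - 6) / -6
  L_2(u) = (u - 1)(u - 4) / 10
Then P(u) = 7·L_0(u) + 37·L_1(u) + 67·L_2(u).
Expanding and collecting terms gives P(u) = u^2 + 5u + 1.
Check: P(4) = 37. ✓

P(u) = u^2 + 5u + 1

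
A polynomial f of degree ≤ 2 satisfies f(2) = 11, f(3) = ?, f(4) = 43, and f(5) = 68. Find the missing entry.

24

The 3 known points determine the degree-2 polynomial uniquely.
Write f(x) = ax^2 + bx + c. Substituting each data point gives a linear system:
  4a + 2b + c = 11
  16a + 4b + c = 43
  25a + 5b + c = 68
Solving the system yields a = 3, b = -2, c = 3.
So f(x) = 3x^2 - 2x + 3.
Then f(3) = 24.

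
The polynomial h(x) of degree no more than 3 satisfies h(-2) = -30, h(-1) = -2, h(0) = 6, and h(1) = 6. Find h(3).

30

Using the Lagrange interpolation formula with nodes -2, -1, 0, 1:
  L_0(x) = (x + 1)x(x - 1) / -6
  L_1(x) = (x + 2)x(x - 1) / 2
  L_2(x) = (x + 2)(x + 1)(x - 1) / -2
  L_3(x) = (x + 2)(x + 1)x / 6
Then h(x) = -30·L_0(x) - 2·L_1(x) + 6·L_2(x) + 6·L_3(x).
Expanding and collecting terms gives h(x) = 2x^3 - 4x^2 + 2x + 6.
Evaluating at x = 3: h(3) = 30.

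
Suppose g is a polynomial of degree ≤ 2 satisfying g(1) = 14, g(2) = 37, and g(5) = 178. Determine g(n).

Write g(n) = an^2 + bn + c. Substituting each data point gives a linear system:
  a + b + c = 14
  4a + 2b + c = 37
  25a + 5b + c = 178
Solving the system yields a = 6, b = 5, c = 3.
So g(n) = 6n² + 5n + 3.
Check: g(2) = 37. ✓

g(n) = 6n^2 + 5n + 3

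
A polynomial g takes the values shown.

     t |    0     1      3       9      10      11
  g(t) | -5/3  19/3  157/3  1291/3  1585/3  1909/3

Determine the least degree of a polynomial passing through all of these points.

Divided differences on the nodes 0, 1, 3, 9, 10, 11:
  order 0: -5/3  19/3  157/3  1291/3  1585/3  1909/3
  order 1: 8  23  63  98  108
  order 2: 5  5  5  5
  order 3: 0  0  0
  order 4: 0  0
  order 5: 0
The order-2 divided differences are all 5 (nonzero) and every higher order vanishes, so the data lies on a polynomial of degree exactly 2.

2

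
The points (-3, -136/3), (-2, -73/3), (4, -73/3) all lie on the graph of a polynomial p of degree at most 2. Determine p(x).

Write p(x) = ax^2 + bx + c. Substituting each data point gives a linear system:
  9a - 3b + c = -136/3
  4a - 2b + c = -73/3
  16a + 4b + c = -73/3
Solving the system yields a = -3, b = 6, c = -1/3.
So p(x) = -3x^2 + 6x - 1/3.
Check: p(-3) = -136/3. ✓

p(x) = -3x^2 + 6x - 1/3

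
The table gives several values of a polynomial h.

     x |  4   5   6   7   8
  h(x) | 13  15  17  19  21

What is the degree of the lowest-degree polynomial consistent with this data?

Forward differences of the values at x = 4, 5, 6, 7, 8:
  h  : 13  15  17  19  21
  Δ  : 2  2  2  2
  Δ^2: 0  0  0
  Δ^3: 0  0
  Δ^4: 0
The first differences are constant (2) and nonzero, while all higher differences vanish, so the minimal degree is 1.

1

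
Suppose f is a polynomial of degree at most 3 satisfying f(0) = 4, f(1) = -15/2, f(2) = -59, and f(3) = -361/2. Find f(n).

Write f(n) = an^3 + bn^2 + cn + d. Substituting each data point gives a linear system:
  d = 4
  a + b + c + d = -15/2
  8a + 4b + 2c + d = -59
  27a + 9b + 3c + d = -361/2
Solving the system yields a = -5, b = -5, c = -3/2, d = 4.
So f(n) = -5n^3 - 5n^2 - (3/2)n + 4.
Check: f(2) = -59. ✓

f(n) = -5n^3 - 5n^2 - (3/2)n + 4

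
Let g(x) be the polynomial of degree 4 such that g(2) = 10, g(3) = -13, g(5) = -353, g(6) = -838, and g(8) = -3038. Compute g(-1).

-5

Using the Lagrange interpolation formula with nodes 2, 3, 5, 6, 8:
  L_0(x) = (x - 3)(x - 5)(x - 6)(x - 8) / 72
  L_1(x) = (x - 2)(x - 5)(x - 6)(x - 8) / -30
  L_2(x) = (x - 2)(x - 3)(x - 6)(x - 8) / 18
  L_3(x) = (x - 2)(x - 3)(x - 5)(x - 8) / -24
  L_4(x) = (x - 2)(x - 3)(x - 5)(x - 6) / 180
Then g(x) = 10·L_0(x) - 13·L_1(x) - 353·L_2(x) - 838·L_3(x) - 3038·L_4(x).
Expanding and collecting terms gives g(x) = -x^4 + 2x^3 + 4x + 2.
Evaluating at x = -1: g(-1) = -5.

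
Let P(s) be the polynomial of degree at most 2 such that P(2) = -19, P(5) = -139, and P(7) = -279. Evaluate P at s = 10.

Using the Lagrange interpolation formula with nodes 2, 5, 7:
  L_0(s) = (s - 5)(s - 7) / 15
  L_1(s) = (s - 2)(s - 7) / -6
  L_2(s) = (s - 2)(s - 5) / 10
Then P(s) = -19·L_0(s) - 139·L_1(s) - 279·L_2(s).
Expanding and collecting terms gives P(s) = -6s^2 + 2s + 1.
Evaluating at s = 10: P(10) = -579.

-579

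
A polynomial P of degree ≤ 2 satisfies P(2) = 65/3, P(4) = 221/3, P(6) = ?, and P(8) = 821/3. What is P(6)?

On equispaced nodes a degree-2 polynomial has vanishing third forward difference, so
  - P(2) + 3·P(4) - 3·P(6) + P(8) = 0.
Substituting the known values and solving for P(6):
  -3·P(6) = -473
  P(6) = 473/3.

473/3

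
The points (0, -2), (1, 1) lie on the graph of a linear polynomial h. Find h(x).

h(x) = 3x - 2

Write h(x) = ax + b. Substituting each data point gives a linear system:
  b = -2
  a + b = 1
Solving the system yields a = 3, b = -2.
So h(x) = 3x - 2.
Check: h(1) = 1. ✓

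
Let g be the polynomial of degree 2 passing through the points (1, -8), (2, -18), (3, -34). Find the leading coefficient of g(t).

-3

Write g(t) = at^2 + bt + c. Substituting each data point gives a linear system:
  a + b + c = -8
  4a + 2b + c = -18
  9a + 3b + c = -34
Solving the system yields a = -3, b = -1, c = -4.
So g(t) = -3t² - t - 4.
The leading coefficient is -3.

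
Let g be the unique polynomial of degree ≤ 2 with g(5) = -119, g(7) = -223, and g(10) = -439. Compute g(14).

-839

Write g(x) = ax^2 + bx + c. Substituting each data point gives a linear system:
  25a + 5b + c = -119
  49a + 7b + c = -223
  100a + 10b + c = -439
Solving the system yields a = -4, b = -4, c = 1.
So g(x) = -4x^2 - 4x + 1.
Then g(14) = -839.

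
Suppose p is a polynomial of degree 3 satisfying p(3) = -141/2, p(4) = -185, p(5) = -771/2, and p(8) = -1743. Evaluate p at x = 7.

-2281/2

Using the Lagrange interpolation formula with nodes 3, 4, 5, 8:
  L_0(x) = (x - 4)(x - 5)(x - 8) / -10
  L_1(x) = (x - 3)(x - 5)(x - 8) / 4
  L_2(x) = (x - 3)(x - 4)(x - 8) / -6
  L_3(x) = (x - 3)(x - 4)(x - 5) / 60
Then p(x) = -141/2·L_0(x) - 185·L_1(x) - 771/2·L_2(x) - 1743·L_3(x).
Expanding and collecting terms gives p(x) = -4x^3 + 5x^2 - (3/2)x - 3.
Evaluating at x = 7: p(7) = -2281/2.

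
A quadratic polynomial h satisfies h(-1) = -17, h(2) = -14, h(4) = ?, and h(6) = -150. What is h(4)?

-62

The 3 known points determine the degree-2 polynomial uniquely.
Write h(u) = au^2 + bu + c. Substituting each data point gives a linear system:
  a - b + c = -17
  4a + 2b + c = -14
  36a + 6b + c = -150
Solving the system yields a = -5, b = 6, c = -6.
So h(u) = -5u² + 6u - 6.
Then h(4) = -62.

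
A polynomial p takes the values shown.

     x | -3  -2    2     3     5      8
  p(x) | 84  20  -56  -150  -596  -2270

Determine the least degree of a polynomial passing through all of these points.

Divided differences on the nodes -3, -2, 2, 3, 5, 8:
  order 0: 84  20  -56  -150  -596  -2270
  order 1: -64  -19  -94  -223  -558
  order 2: 9  -15  -43  -67
  order 3: -4  -4  -4
  order 4: 0  0
  order 5: 0
The order-3 divided differences are all -4 (nonzero) and every higher order vanishes, so the data lies on a polynomial of degree exactly 3.

3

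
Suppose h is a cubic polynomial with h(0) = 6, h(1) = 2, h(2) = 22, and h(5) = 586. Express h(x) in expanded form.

Using the Lagrange interpolation formula with nodes 0, 1, 2, 5:
  L_0(x) = (x - 1)(x - 2)(x - 5) / -10
  L_1(x) = x(x - 2)(x - 5) / 4
  L_2(x) = x(x - 1)(x - 5) / -6
  L_3(x) = x(x - 1)(x - 2) / 60
Then h(x) = 6·L_0(x) + 2·L_1(x) + 22·L_2(x) + 586·L_3(x).
Expanding and collecting terms gives h(x) = 6x^3 - 6x^2 - 4x + 6.
Check: h(5) = 586. ✓

h(x) = 6x^3 - 6x^2 - 4x + 6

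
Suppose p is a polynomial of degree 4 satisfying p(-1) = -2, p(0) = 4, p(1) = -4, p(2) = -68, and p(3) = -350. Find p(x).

Write p(x) = ax^4 + bx^3 + cx^2 + dx + e. Substituting each data point gives a linear system:
  a - b + c - d + e = -2
  e = 4
  a + b + c + d + e = -4
  16a + 8b + 4c + 2d + e = -68
  81a + 27b + 9c + 3d + e = -350
Solving the system yields a = -5, b = 3, c = -2, d = -4, e = 4.
So p(x) = -5x^4 + 3x^3 - 2x^2 - 4x + 4.
Check: p(-1) = -2. ✓

p(x) = -5x^4 + 3x^3 - 2x^2 - 4x + 4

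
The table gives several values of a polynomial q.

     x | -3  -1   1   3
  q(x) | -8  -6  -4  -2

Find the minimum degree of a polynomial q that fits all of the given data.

1

Forward differences of the values at x = -3, -1, 1, 3:
  q  : -8  -6  -4  -2
  Δ  : 2  2  2
  Δ^2: 0  0
  Δ^3: 0
The first differences are constant (2) and nonzero, while all higher differences vanish, so the minimal degree is 1.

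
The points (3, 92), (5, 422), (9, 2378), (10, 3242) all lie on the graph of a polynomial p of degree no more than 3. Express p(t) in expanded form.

p(t) = 3t^3 + 3t^2 - 6t + 2

Using the Lagrange interpolation formula with nodes 3, 5, 9, 10:
  L_0(t) = (t - 5)(t - 9)(t - 10) / -84
  L_1(t) = (t - 3)(t - 9)(t - 10) / 40
  L_2(t) = (t - 3)(t - 5)(t - 10) / -24
  L_3(t) = (t - 3)(t - 5)(t - 9) / 35
Then p(t) = 92·L_0(t) + 422·L_1(t) + 2378·L_2(t) + 3242·L_3(t).
Expanding and collecting terms gives p(t) = 3t³ + 3t² - 6t + 2.
Check: p(3) = 92. ✓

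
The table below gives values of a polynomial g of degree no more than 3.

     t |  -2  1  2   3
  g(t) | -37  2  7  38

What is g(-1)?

Write g(t) = at^3 + bt^2 + ct + d. Substituting each data point gives a linear system:
  -8a + 4b - 2c + d = -37
  a + b + c + d = 2
  8a + 4b + 2c + d = 7
  27a + 9b + 3c + d = 38
Solving the system yields a = 3, b = -5, c = -1, d = 5.
So g(t) = 3t^3 - 5t^2 - t + 5.
Then g(-1) = -2.

-2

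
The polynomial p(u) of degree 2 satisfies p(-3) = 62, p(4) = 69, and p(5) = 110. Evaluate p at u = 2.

17

Using the Lagrange interpolation formula with nodes -3, 4, 5:
  L_0(u) = (u - 4)(u - 5) / 56
  L_1(u) = (u + 3)(u - 5) / -7
  L_2(u) = (u + 3)(u - 4) / 8
Then p(u) = 62·L_0(u) + 69·L_1(u) + 110·L_2(u).
Expanding and collecting terms gives p(u) = 5u^2 - 4u + 5.
Evaluating at u = 2: p(2) = 17.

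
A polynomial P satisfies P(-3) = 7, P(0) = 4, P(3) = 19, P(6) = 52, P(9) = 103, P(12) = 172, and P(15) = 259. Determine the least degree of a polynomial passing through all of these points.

2

Forward differences of the values at u = -3, 0, 3, 6, 9, 12, 15:
  P  : 7  4  19  52  103  172  259
  Δ  : -3  15  33  51  69  87
  Δ^2: 18  18  18  18  18
  Δ^3: 0  0  0  0
  Δ^4: 0  0  0
  Δ^5: 0  0
  Δ^6: 0
The second differences are constant (18) and nonzero, while all higher differences vanish, so the minimal degree is 2.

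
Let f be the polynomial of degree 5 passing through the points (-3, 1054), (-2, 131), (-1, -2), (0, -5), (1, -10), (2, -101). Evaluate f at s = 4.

Write f(s) = as^5 + bs^4 + cs^3 + ds^2 + es + k. Substituting each data point gives a linear system:
  -243a + 81b - 27c + 9d - 3e + k = 1054
  -32a + 16b - 8c + 4d - 2e + k = 131
  -a + b - c + d - e + k = -2
  k = -5
  a + b + c + d + e + k = -10
  32a + 16b + 8c + 4d + 2e + k = -101
Solving the system yields a = -4, b = 2, c = 2, d = -3, e = -2, k = -5.
So f(s) = -4s^5 + 2s^4 + 2s^3 - 3s^2 - 2s - 5.
Then f(4) = -3517.

-3517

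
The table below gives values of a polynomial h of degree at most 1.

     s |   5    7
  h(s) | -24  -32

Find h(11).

Using the Lagrange interpolation formula with nodes 5, 7:
  L_0(s) = (s - 7) / -2
  L_1(s) = (s - 5) / 2
Then h(s) = -24·L_0(s) - 32·L_1(s).
Expanding and collecting terms gives h(s) = -4s - 4.
Evaluating at s = 11: h(11) = -48.

-48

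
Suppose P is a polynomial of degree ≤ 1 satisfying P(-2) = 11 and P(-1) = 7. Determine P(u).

P(u) = -4u + 3

Write P(u) = au + b. Substituting each data point gives a linear system:
  -2a + b = 11
  -a + b = 7
Solving the system yields a = -4, b = 3.
So P(u) = -4u + 3.
Check: P(-1) = 7. ✓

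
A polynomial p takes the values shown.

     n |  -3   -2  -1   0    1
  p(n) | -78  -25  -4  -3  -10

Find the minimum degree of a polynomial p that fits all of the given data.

3

Forward differences of the values at n = -3, -2, -1, 0, 1:
  p  : -78  -25  -4  -3  -10
  Δ  : 53  21  1  -7
  Δ^2: -32  -20  -8
  Δ^3: 12  12
  Δ^4: 0
The third differences are constant (12) and nonzero, while all higher differences vanish, so the minimal degree is 3.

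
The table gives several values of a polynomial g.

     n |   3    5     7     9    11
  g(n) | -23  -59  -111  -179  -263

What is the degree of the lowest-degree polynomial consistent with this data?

Forward differences of the values at n = 3, 5, 7, 9, 11:
  g  : -23  -59  -111  -179  -263
  Δ  : -36  -52  -68  -84
  Δ^2: -16  -16  -16
  Δ^3: 0  0
  Δ^4: 0
The second differences are constant (-16) and nonzero, while all higher differences vanish, so the minimal degree is 2.

2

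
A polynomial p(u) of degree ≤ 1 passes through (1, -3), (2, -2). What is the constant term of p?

Write p(u) = au + b. Substituting each data point gives a linear system:
  a + b = -3
  2a + b = -2
Solving the system yields a = 1, b = -4.
So p(u) = u - 4.
The constant term is -4.

-4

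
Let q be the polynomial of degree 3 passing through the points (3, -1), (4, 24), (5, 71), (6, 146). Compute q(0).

Forward differences of the values at x = 3, 4, 5, 6:
  q  : -1  24  71  146
  Δ  : 25  47  75
  Δ^2: 22  28
  Δ^3: 6
The third differences are constant, confirming degree 3.
Interpolating (Newton forward form) and evaluating at x = 0 gives q(0) = -4.

-4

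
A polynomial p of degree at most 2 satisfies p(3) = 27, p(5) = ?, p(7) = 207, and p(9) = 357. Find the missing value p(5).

97

The 3 known points determine the degree-2 polynomial uniquely.
Write p(s) = as^2 + bs + c. Substituting each data point gives a linear system:
  9a + 3b + c = 27
  49a + 7b + c = 207
  81a + 9b + c = 357
Solving the system yields a = 5, b = -5, c = -3.
So p(s) = 5s^2 - 5s - 3.
Then p(5) = 97.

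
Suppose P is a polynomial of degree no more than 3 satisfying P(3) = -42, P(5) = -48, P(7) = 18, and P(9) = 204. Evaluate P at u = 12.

Write P(u) = au^3 + bu^2 + cu + d. Substituting each data point gives a linear system:
  27a + 9b + 3c + d = -42
  125a + 25b + 5c + d = -48
  343a + 49b + 7c + d = 18
  729a + 81b + 9c + d = 204
Solving the system yields a = 1, b = -6, c = -4, d = -3.
So P(u) = u^3 - 6u^2 - 4u - 3.
Then P(12) = 813.

813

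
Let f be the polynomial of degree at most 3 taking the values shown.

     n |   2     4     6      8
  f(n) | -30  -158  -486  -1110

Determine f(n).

Write f(n) = an^3 + bn^2 + cn + d. Substituting each data point gives a linear system:
  8a + 4b + 2c + d = -30
  64a + 16b + 4c + d = -158
  216a + 36b + 6c + d = -486
  512a + 64b + 8c + d = -1110
Solving the system yields a = -2, b = -1, c = -2, d = -6.
So f(n) = -2n^3 - n^2 - 2n - 6.
Check: f(6) = -486. ✓

f(n) = -2n^3 - n^2 - 2n - 6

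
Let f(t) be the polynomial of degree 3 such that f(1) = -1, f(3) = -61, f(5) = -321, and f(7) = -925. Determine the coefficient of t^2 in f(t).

2

Write f(t) = at^3 + bt^2 + ct + d. Substituting each data point gives a linear system:
  a + b + c + d = -1
  27a + 9b + 3c + d = -61
  125a + 25b + 5c + d = -321
  343a + 49b + 7c + d = -925
Solving the system yields a = -3, b = 2, c = 1, d = -1.
So f(t) = -3t^3 + 2t^2 + t - 1.
The coefficient of t^2 is 2.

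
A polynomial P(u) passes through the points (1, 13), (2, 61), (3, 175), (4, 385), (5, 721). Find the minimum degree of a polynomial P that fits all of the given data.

Forward differences of the values at u = 1, 2, 3, 4, 5:
  P  : 13  61  175  385  721
  Δ  : 48  114  210  336
  Δ^2: 66  96  126
  Δ^3: 30  30
  Δ^4: 0
The third differences are constant (30) and nonzero, while all higher differences vanish, so the minimal degree is 3.

3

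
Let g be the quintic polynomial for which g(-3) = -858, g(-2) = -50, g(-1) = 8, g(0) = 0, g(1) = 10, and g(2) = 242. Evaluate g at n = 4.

7108

Forward differences of the values at n = -3, -2, -1, 0, 1, 2:
  g  : -858  -50  8  0  10  242
  Δ  : 808  58  -8  10  232
  Δ^2: -750  -66  18  222
  Δ^3: 684  84  204
  Δ^4: -600  120
  Δ^5: 720
The fifth differences are constant, confirming degree 5.
Interpolating (Newton forward form) and evaluating at n = 4 gives g(4) = 7108.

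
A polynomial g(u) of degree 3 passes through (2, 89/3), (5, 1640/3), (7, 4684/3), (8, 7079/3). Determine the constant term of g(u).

5

Write g(u) = au^3 + bu^2 + cu + d. Substituting each data point gives a linear system:
  8a + 4b + 2c + d = 89/3
  125a + 25b + 5c + d = 1640/3
  343a + 49b + 7c + d = 4684/3
  512a + 64b + 8c + d = 7079/3
Solving the system yields a = 5, b = -3, c = -5/3, d = 5.
So g(u) = 5u^3 - 3u^2 - (5/3)u + 5.
The constant term is 5.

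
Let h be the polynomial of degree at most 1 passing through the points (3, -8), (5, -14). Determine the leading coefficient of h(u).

Write h(u) = au + b. Substituting each data point gives a linear system:
  3a + b = -8
  5a + b = -14
Solving the system yields a = -3, b = 1.
So h(u) = -3u + 1.
The leading coefficient is -3.

-3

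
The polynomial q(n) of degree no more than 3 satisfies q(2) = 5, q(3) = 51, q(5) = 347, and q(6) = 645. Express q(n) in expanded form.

Using the Lagrange interpolation formula with nodes 2, 3, 5, 6:
  L_0(n) = (n - 3)(n - 5)(n - 6) / -12
  L_1(n) = (n - 2)(n - 5)(n - 6) / 6
  L_2(n) = (n - 2)(n - 3)(n - 6) / -6
  L_3(n) = (n - 2)(n - 3)(n - 5) / 12
Then q(n) = 5·L_0(n) + 51·L_1(n) + 347·L_2(n) + 645·L_3(n).
Expanding and collecting terms gives q(n) = 4n³ - 6n² - 3.
Check: q(6) = 645. ✓

q(n) = 4n^3 - 6n^2 - 3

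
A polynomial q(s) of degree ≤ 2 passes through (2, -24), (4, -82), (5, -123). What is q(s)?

Write q(s) = as^2 + bs + c. Substituting each data point gives a linear system:
  4a + 2b + c = -24
  16a + 4b + c = -82
  25a + 5b + c = -123
Solving the system yields a = -4, b = -5, c = 2.
So q(s) = -4s^2 - 5s + 2.
Check: q(2) = -24. ✓

q(s) = -4s^2 - 5s + 2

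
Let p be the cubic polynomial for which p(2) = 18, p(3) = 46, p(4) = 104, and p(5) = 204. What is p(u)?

Write p(u) = au^3 + bu^2 + cu + d. Substituting each data point gives a linear system:
  8a + 4b + 2c + d = 18
  27a + 9b + 3c + d = 46
  64a + 16b + 4c + d = 104
  125a + 25b + 5c + d = 204
Solving the system yields a = 2, b = -3, c = 5, d = 4.
So p(u) = 2u³ - 3u² + 5u + 4.
Check: p(4) = 104. ✓

p(u) = 2u^3 - 3u^2 + 5u + 4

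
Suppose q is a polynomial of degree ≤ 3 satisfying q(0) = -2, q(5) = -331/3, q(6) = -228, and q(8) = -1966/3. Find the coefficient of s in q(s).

-5/3

Write q(s) = as^3 + bs^2 + cs + d. Substituting each data point gives a linear system:
  d = -2
  125a + 25b + 5c + d = -331/3
  216a + 36b + 6c + d = -228
  512a + 64b + 8c + d = -1966/3
Solving the system yields a = -2, b = 6, c = -5/3, d = -2.
So q(s) = -2s^3 + 6s^2 - (5/3)s - 2.
The coefficient of s is -5/3.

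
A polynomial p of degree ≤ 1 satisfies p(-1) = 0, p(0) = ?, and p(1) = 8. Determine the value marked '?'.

4

On equispaced nodes a degree-1 polynomial has vanishing second forward difference, so
  p(-1) - 2·p(0) + p(1) = 0.
Substituting the known values and solving for p(0):
  -2·p(0) = -8
  p(0) = 4.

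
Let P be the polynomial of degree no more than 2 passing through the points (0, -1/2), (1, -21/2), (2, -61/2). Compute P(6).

Forward differences of the values at n = 0, 1, 2:
  P  : -1/2  -21/2  -61/2
  Δ  : -10  -20
  Δ^2: -10
The second differences are constant, confirming degree 2.
Interpolating (Newton forward form) and evaluating at n = 6 gives P(6) = -421/2.

-421/2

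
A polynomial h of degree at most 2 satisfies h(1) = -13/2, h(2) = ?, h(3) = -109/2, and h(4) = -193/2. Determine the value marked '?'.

-49/2

The 3 known points determine the degree-2 polynomial uniquely.
Write h(u) = au^2 + bu + c. Substituting each data point gives a linear system:
  a + b + c = -13/2
  9a + 3b + c = -109/2
  16a + 4b + c = -193/2
Solving the system yields a = -6, b = 0, c = -1/2.
So h(u) = -6u^2 - 1/2.
Then h(2) = -49/2.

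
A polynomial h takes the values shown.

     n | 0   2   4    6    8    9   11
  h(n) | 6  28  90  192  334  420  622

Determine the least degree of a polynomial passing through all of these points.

Divided differences on the nodes 0, 2, 4, 6, 8, 9, 11:
  order 0: 6  28  90  192  334  420  622
  order 1: 11  31  51  71  86  101
  order 2: 5  5  5  5  5
  order 3: 0  0  0  0
  order 4: 0  0  0
  order 5: 0  0
  order 6: 0
The order-2 divided differences are all 5 (nonzero) and every higher order vanishes, so the data lies on a polynomial of degree exactly 2.

2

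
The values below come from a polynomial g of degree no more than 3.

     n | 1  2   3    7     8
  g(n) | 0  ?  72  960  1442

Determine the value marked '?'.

20

The 4 known points determine the degree-3 polynomial uniquely.
Write g(n) = an^3 + bn^2 + cn + d. Substituting each data point gives a linear system:
  a + b + c + d = 0
  27a + 9b + 3c + d = 72
  343a + 49b + 7c + d = 960
  512a + 64b + 8c + d = 1442
Solving the system yields a = 3, b = -2, c = 5, d = -6.
So g(n) = 3n^3 - 2n^2 + 5n - 6.
Then g(2) = 20.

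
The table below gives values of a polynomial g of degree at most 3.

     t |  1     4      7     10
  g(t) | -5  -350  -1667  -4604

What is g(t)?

Write g(t) = at^3 + bt^2 + ct + d. Substituting each data point gives a linear system:
  a + b + c + d = -5
  64a + 16b + 4c + d = -350
  343a + 49b + 7c + d = -1667
  1000a + 100b + 10c + d = -4604
Solving the system yields a = -4, b = -6, c = -1, d = 6.
So g(t) = -4t^3 - 6t^2 - t + 6.
Check: g(10) = -4604. ✓

g(t) = -4t^3 - 6t^2 - t + 6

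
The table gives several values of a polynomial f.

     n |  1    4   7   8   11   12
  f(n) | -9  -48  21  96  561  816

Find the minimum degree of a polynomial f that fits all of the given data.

Divided differences on the nodes 1, 4, 7, 8, 11, 12:
  order 0: -9  -48  21  96  561  816
  order 1: -13  23  75  155  255
  order 2: 6  13  20  25
  order 3: 1  1  1
  order 4: 0  0
  order 5: 0
The order-3 divided differences are all 1 (nonzero) and every higher order vanishes, so the data lies on a polynomial of degree exactly 3.

3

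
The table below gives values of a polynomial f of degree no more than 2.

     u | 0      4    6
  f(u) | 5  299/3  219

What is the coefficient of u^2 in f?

Write f(u) = au^2 + bu + c. Substituting each data point gives a linear system:
  c = 5
  16a + 4b + c = 299/3
  36a + 6b + c = 219
Solving the system yields a = 6, b = -1/3, c = 5.
So f(u) = 6u^2 - (1/3)u + 5.
The leading coefficient is 6.

6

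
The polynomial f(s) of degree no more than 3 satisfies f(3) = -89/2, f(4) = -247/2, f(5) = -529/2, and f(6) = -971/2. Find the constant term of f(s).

Write f(s) = as^3 + bs^2 + cs + d. Substituting each data point gives a linear system:
  27a + 9b + 3c + d = -89/2
  64a + 16b + 4c + d = -247/2
  125a + 25b + 5c + d = -529/2
  216a + 36b + 6c + d = -971/2
Solving the system yields a = -3, b = 5, c = -3, d = 1/2.
So f(s) = -3s^3 + 5s^2 - 3s + 1/2.
The constant term is 1/2.

1/2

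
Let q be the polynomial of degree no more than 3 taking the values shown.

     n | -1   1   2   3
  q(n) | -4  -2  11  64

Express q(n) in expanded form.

q(n) = 4n^3 - 4n^2 - 3n + 1

Using the Lagrange interpolation formula with nodes -1, 1, 2, 3:
  L_0(n) = (n - 1)(n - 2)(n - 3) / -24
  L_1(n) = (n + 1)(n - 2)(n - 3) / 4
  L_2(n) = (n + 1)(n - 1)(n - 3) / -3
  L_3(n) = (n + 1)(n - 1)(n - 2) / 8
Then q(n) = -4·L_0(n) - 2·L_1(n) + 11·L_2(n) + 64·L_3(n).
Expanding and collecting terms gives q(n) = 4n^3 - 4n^2 - 3n + 1.
Check: q(1) = -2. ✓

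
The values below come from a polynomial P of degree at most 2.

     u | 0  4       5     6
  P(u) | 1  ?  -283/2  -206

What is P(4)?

-89

The 3 known points determine the degree-2 polynomial uniquely.
Write P(u) = au^2 + bu + c. Substituting each data point gives a linear system:
  c = 1
  25a + 5b + c = -283/2
  36a + 6b + c = -206
Solving the system yields a = -6, b = 3/2, c = 1.
So P(u) = -6u² + (3/2)u + 1.
Then P(4) = -89.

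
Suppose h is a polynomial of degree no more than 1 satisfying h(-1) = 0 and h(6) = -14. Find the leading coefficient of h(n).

Write h(n) = an + b. Substituting each data point gives a linear system:
  -a + b = 0
  6a + b = -14
Solving the system yields a = -2, b = -2.
So h(n) = -2n - 2.
The leading coefficient is -2.

-2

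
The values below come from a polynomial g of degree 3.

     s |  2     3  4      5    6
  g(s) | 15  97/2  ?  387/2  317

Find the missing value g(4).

The 4 known points determine the degree-3 polynomial uniquely.
Write g(s) = as^3 + bs^2 + cs + d. Substituting each data point gives a linear system:
  8a + 4b + 2c + d = 15
  27a + 9b + 3c + d = 97/2
  125a + 25b + 5c + d = 387/2
  216a + 36b + 6c + d = 317
Solving the system yields a = 1, b = 3, c = -1/2, d = -4.
So g(s) = s^3 + 3s^2 - (1/2)s - 4.
Then g(4) = 106.

106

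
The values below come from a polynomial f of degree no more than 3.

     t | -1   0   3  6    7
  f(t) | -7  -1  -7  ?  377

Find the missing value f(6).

The 4 known points determine the degree-3 polynomial uniquely.
Write f(t) = at^3 + bt^2 + ct + d. Substituting each data point gives a linear system:
  -a + b - c + d = -7
  d = -1
  27a + 9b + 3c + d = -7
  343a + 49b + 7c + d = 377
Solving the system yields a = 2, b = -6, c = -2, d = -1.
So f(t) = 2t^3 - 6t^2 - 2t - 1.
Then f(6) = 203.

203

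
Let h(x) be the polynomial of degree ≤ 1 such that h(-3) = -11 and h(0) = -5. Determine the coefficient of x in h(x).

2

Write h(x) = ax + b. Substituting each data point gives a linear system:
  -3a + b = -11
  b = -5
Solving the system yields a = 2, b = -5.
So h(x) = 2x - 5.
The leading coefficient is 2.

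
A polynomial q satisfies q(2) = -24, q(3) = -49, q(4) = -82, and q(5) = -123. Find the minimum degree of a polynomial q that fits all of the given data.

2

Forward differences of the values at x = 2, 3, 4, 5:
  q  : -24  -49  -82  -123
  Δ  : -25  -33  -41
  Δ^2: -8  -8
  Δ^3: 0
The second differences are constant (-8) and nonzero, while all higher differences vanish, so the minimal degree is 2.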